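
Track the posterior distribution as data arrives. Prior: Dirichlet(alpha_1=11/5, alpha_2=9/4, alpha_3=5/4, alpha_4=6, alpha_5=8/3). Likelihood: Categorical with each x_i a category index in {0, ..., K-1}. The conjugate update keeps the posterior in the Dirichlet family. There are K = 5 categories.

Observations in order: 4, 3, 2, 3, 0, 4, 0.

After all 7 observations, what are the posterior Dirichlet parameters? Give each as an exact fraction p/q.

alpha_1=21/5, alpha_2=9/4, alpha_3=9/4, alpha_4=8, alpha_5=14/3

obs 1: x=4 → posterior Dirichlet(11/5, 9/4, 5/4, 6, 11/3)
obs 2: x=3 → posterior Dirichlet(11/5, 9/4, 5/4, 7, 11/3)
obs 3: x=2 → posterior Dirichlet(11/5, 9/4, 9/4, 7, 11/3)
obs 4: x=3 → posterior Dirichlet(11/5, 9/4, 9/4, 8, 11/3)
obs 5: x=0 → posterior Dirichlet(16/5, 9/4, 9/4, 8, 11/3)
obs 6: x=4 → posterior Dirichlet(16/5, 9/4, 9/4, 8, 14/3)
obs 7: x=0 → posterior Dirichlet(21/5, 9/4, 9/4, 8, 14/3)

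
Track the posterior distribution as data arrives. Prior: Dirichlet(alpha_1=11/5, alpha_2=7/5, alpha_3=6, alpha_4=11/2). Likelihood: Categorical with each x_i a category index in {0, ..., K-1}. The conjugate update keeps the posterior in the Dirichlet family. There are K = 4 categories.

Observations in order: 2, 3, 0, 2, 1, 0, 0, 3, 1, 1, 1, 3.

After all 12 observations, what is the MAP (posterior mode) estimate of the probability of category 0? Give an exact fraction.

2/11

obs 1: x=2 → posterior Dirichlet(11/5, 7/5, 7, 11/2)
obs 2: x=3 → posterior Dirichlet(11/5, 7/5, 7, 13/2)
obs 3: x=0 → posterior Dirichlet(16/5, 7/5, 7, 13/2)
obs 4: x=2 → posterior Dirichlet(16/5, 7/5, 8, 13/2)
obs 5: x=1 → posterior Dirichlet(16/5, 12/5, 8, 13/2)
obs 6: x=0 → posterior Dirichlet(21/5, 12/5, 8, 13/2)
obs 7: x=0 → posterior Dirichlet(26/5, 12/5, 8, 13/2)
obs 8: x=3 → posterior Dirichlet(26/5, 12/5, 8, 15/2)
obs 9: x=1 → posterior Dirichlet(26/5, 17/5, 8, 15/2)
obs 10: x=1 → posterior Dirichlet(26/5, 22/5, 8, 15/2)
obs 11: x=1 → posterior Dirichlet(26/5, 27/5, 8, 15/2)
obs 12: x=3 → posterior Dirichlet(26/5, 27/5, 8, 17/2)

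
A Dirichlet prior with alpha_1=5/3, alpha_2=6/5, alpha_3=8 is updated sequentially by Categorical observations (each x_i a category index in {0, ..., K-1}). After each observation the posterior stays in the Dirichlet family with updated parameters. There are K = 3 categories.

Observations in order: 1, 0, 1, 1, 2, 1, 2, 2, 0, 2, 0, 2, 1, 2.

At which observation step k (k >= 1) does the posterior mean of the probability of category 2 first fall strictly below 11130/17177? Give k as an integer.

k = 2

obs 1: x=1 → posterior Dirichlet(5/3, 11/5, 8)
obs 2: x=0 → posterior Dirichlet(8/3, 11/5, 8)
obs 3: x=1 → posterior Dirichlet(8/3, 16/5, 8)
obs 4: x=1 → posterior Dirichlet(8/3, 21/5, 8)
obs 5: x=2 → posterior Dirichlet(8/3, 21/5, 9)
obs 6: x=1 → posterior Dirichlet(8/3, 26/5, 9)
obs 7: x=2 → posterior Dirichlet(8/3, 26/5, 10)
obs 8: x=2 → posterior Dirichlet(8/3, 26/5, 11)
obs 9: x=0 → posterior Dirichlet(11/3, 26/5, 11)
obs 10: x=2 → posterior Dirichlet(11/3, 26/5, 12)
obs 11: x=0 → posterior Dirichlet(14/3, 26/5, 12)
obs 12: x=2 → posterior Dirichlet(14/3, 26/5, 13)
obs 13: x=1 → posterior Dirichlet(14/3, 31/5, 13)
obs 14: x=2 → posterior Dirichlet(14/3, 31/5, 14)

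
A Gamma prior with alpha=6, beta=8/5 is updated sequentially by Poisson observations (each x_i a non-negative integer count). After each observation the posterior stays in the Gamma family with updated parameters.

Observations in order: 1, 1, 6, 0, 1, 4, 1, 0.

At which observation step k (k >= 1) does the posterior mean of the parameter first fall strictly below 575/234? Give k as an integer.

obs 1: x=1 → posterior Gamma(7, 13/5)
obs 2: x=1 → posterior Gamma(8, 18/5)
obs 3: x=6 → posterior Gamma(14, 23/5)
obs 4: x=0 → posterior Gamma(14, 28/5)
obs 5: x=1 → posterior Gamma(15, 33/5)
obs 6: x=4 → posterior Gamma(19, 38/5)
obs 7: x=1 → posterior Gamma(20, 43/5)
obs 8: x=0 → posterior Gamma(20, 48/5)

k = 2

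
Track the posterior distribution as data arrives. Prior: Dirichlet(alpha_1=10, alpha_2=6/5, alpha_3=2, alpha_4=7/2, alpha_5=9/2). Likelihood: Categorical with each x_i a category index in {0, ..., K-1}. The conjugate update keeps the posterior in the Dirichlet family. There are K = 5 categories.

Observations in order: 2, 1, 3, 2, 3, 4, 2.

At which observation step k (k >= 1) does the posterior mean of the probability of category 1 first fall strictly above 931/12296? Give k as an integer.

k = 2

obs 1: x=2 → posterior Dirichlet(10, 6/5, 3, 7/2, 9/2)
obs 2: x=1 → posterior Dirichlet(10, 11/5, 3, 7/2, 9/2)
obs 3: x=3 → posterior Dirichlet(10, 11/5, 3, 9/2, 9/2)
obs 4: x=2 → posterior Dirichlet(10, 11/5, 4, 9/2, 9/2)
obs 5: x=3 → posterior Dirichlet(10, 11/5, 4, 11/2, 9/2)
obs 6: x=4 → posterior Dirichlet(10, 11/5, 4, 11/2, 11/2)
obs 7: x=2 → posterior Dirichlet(10, 11/5, 5, 11/2, 11/2)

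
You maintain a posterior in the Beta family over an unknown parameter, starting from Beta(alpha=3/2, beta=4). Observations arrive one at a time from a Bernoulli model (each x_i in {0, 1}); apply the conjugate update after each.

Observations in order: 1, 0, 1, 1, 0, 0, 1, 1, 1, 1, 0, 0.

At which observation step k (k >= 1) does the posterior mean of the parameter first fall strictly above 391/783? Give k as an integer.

obs 1: x=1 → posterior Beta(5/2, 4)
obs 2: x=0 → posterior Beta(5/2, 5)
obs 3: x=1 → posterior Beta(7/2, 5)
obs 4: x=1 → posterior Beta(9/2, 5)
obs 5: x=0 → posterior Beta(9/2, 6)
obs 6: x=0 → posterior Beta(9/2, 7)
obs 7: x=1 → posterior Beta(11/2, 7)
obs 8: x=1 → posterior Beta(13/2, 7)
obs 9: x=1 → posterior Beta(15/2, 7)
obs 10: x=1 → posterior Beta(17/2, 7)
obs 11: x=0 → posterior Beta(17/2, 8)
obs 12: x=0 → posterior Beta(17/2, 9)

k = 9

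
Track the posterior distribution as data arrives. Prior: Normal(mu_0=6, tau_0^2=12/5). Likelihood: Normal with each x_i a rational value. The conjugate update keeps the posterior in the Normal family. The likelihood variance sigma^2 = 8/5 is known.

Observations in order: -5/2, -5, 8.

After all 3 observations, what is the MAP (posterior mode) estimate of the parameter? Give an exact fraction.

27/22

obs 1: x=-5/2 → posterior Normal(9/10, 24/25)
obs 2: x=-5 → posterior Normal(-21/16, 3/5)
obs 3: x=8 → posterior Normal(27/22, 24/55)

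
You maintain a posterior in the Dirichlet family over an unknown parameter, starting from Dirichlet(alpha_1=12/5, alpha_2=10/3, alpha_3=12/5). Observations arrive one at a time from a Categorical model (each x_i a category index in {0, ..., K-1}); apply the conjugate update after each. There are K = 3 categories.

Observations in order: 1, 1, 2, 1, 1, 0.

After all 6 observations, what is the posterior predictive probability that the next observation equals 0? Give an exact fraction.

obs 1: x=1 → posterior Dirichlet(12/5, 13/3, 12/5)
obs 2: x=1 → posterior Dirichlet(12/5, 16/3, 12/5)
obs 3: x=2 → posterior Dirichlet(12/5, 16/3, 17/5)
obs 4: x=1 → posterior Dirichlet(12/5, 19/3, 17/5)
obs 5: x=1 → posterior Dirichlet(12/5, 22/3, 17/5)
obs 6: x=0 → posterior Dirichlet(17/5, 22/3, 17/5)

51/212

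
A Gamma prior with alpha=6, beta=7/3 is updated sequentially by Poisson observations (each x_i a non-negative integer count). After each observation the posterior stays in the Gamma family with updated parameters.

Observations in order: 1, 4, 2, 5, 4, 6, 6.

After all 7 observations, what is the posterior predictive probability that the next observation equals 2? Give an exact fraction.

85532770750719543018506302435860051505566119488389120/488675963633769261467693849486036510107332864779998081

obs 1: x=1 → posterior Gamma(7, 10/3)
obs 2: x=4 → posterior Gamma(11, 13/3)
obs 3: x=2 → posterior Gamma(13, 16/3)
obs 4: x=5 → posterior Gamma(18, 19/3)
obs 5: x=4 → posterior Gamma(22, 22/3)
obs 6: x=6 → posterior Gamma(28, 25/3)
obs 7: x=6 → posterior Gamma(34, 28/3)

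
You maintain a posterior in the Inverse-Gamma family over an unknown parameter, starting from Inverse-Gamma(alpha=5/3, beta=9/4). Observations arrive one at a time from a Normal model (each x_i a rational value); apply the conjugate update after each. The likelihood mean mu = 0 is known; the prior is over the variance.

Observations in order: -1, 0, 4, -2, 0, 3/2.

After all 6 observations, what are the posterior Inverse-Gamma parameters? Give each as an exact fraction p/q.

alpha=14/3, beta=111/8

obs 1: x=-1 → posterior Inverse-Gamma(13/6, 11/4)
obs 2: x=0 → posterior Inverse-Gamma(8/3, 11/4)
obs 3: x=4 → posterior Inverse-Gamma(19/6, 43/4)
obs 4: x=-2 → posterior Inverse-Gamma(11/3, 51/4)
obs 5: x=0 → posterior Inverse-Gamma(25/6, 51/4)
obs 6: x=3/2 → posterior Inverse-Gamma(14/3, 111/8)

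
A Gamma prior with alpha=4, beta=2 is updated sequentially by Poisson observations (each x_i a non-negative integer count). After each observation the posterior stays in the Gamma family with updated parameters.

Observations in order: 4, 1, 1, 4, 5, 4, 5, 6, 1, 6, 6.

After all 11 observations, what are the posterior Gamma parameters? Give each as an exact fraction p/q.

alpha=47, beta=13

obs 1: x=4 → posterior Gamma(8, 3)
obs 2: x=1 → posterior Gamma(9, 4)
obs 3: x=1 → posterior Gamma(10, 5)
obs 4: x=4 → posterior Gamma(14, 6)
obs 5: x=5 → posterior Gamma(19, 7)
obs 6: x=4 → posterior Gamma(23, 8)
obs 7: x=5 → posterior Gamma(28, 9)
obs 8: x=6 → posterior Gamma(34, 10)
obs 9: x=1 → posterior Gamma(35, 11)
obs 10: x=6 → posterior Gamma(41, 12)
obs 11: x=6 → posterior Gamma(47, 13)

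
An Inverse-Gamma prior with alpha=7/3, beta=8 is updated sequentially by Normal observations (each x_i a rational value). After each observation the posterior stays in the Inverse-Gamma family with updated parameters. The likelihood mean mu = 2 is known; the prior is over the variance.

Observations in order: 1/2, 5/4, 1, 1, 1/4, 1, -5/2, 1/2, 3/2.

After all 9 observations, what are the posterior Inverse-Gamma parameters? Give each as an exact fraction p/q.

alpha=41/6, beta=381/16

obs 1: x=1/2 → posterior Inverse-Gamma(17/6, 73/8)
obs 2: x=5/4 → posterior Inverse-Gamma(10/3, 301/32)
obs 3: x=1 → posterior Inverse-Gamma(23/6, 317/32)
obs 4: x=1 → posterior Inverse-Gamma(13/3, 333/32)
obs 5: x=1/4 → posterior Inverse-Gamma(29/6, 191/16)
obs 6: x=1 → posterior Inverse-Gamma(16/3, 199/16)
obs 7: x=-5/2 → posterior Inverse-Gamma(35/6, 361/16)
obs 8: x=1/2 → posterior Inverse-Gamma(19/3, 379/16)
obs 9: x=3/2 → posterior Inverse-Gamma(41/6, 381/16)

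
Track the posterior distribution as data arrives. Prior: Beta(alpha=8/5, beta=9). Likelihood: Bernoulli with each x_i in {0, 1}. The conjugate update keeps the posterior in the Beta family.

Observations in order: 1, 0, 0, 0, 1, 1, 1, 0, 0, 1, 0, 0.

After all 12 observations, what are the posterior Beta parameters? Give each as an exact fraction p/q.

alpha=33/5, beta=16

obs 1: x=1 → posterior Beta(13/5, 9)
obs 2: x=0 → posterior Beta(13/5, 10)
obs 3: x=0 → posterior Beta(13/5, 11)
obs 4: x=0 → posterior Beta(13/5, 12)
obs 5: x=1 → posterior Beta(18/5, 12)
obs 6: x=1 → posterior Beta(23/5, 12)
obs 7: x=1 → posterior Beta(28/5, 12)
obs 8: x=0 → posterior Beta(28/5, 13)
obs 9: x=0 → posterior Beta(28/5, 14)
obs 10: x=1 → posterior Beta(33/5, 14)
obs 11: x=0 → posterior Beta(33/5, 15)
obs 12: x=0 → posterior Beta(33/5, 16)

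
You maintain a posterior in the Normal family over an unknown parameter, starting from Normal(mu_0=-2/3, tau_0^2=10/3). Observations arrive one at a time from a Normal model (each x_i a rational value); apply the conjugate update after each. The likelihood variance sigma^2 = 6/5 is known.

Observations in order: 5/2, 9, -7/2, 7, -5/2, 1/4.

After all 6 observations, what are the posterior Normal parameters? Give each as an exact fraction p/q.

obs 1: x=5/2 → posterior Normal(113/68, 15/17)
obs 2: x=9 → posterior Normal(563/118, 30/59)
obs 3: x=-7/2 → posterior Normal(97/42, 5/14)
obs 4: x=7 → posterior Normal(369/109, 30/109)
obs 5: x=-5/2 → posterior Normal(613/268, 15/67)
obs 6: x=1/4 → posterior Normal(417/212, 10/53)

mu_0=417/212, tau_0^2=10/53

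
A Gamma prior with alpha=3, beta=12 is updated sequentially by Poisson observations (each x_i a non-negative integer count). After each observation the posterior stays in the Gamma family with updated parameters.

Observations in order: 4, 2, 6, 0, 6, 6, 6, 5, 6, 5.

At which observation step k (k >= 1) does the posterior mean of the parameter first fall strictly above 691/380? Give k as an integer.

k = 8

obs 1: x=4 → posterior Gamma(7, 13)
obs 2: x=2 → posterior Gamma(9, 14)
obs 3: x=6 → posterior Gamma(15, 15)
obs 4: x=0 → posterior Gamma(15, 16)
obs 5: x=6 → posterior Gamma(21, 17)
obs 6: x=6 → posterior Gamma(27, 18)
obs 7: x=6 → posterior Gamma(33, 19)
obs 8: x=5 → posterior Gamma(38, 20)
obs 9: x=6 → posterior Gamma(44, 21)
obs 10: x=5 → posterior Gamma(49, 22)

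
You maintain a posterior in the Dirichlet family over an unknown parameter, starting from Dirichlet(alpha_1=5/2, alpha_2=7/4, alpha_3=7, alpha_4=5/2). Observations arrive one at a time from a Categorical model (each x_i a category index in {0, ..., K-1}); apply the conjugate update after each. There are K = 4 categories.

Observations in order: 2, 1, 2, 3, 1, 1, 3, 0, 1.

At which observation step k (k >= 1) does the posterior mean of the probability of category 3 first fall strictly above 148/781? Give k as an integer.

obs 1: x=2 → posterior Dirichlet(5/2, 7/4, 8, 5/2)
obs 2: x=1 → posterior Dirichlet(5/2, 11/4, 8, 5/2)
obs 3: x=2 → posterior Dirichlet(5/2, 11/4, 9, 5/2)
obs 4: x=3 → posterior Dirichlet(5/2, 11/4, 9, 7/2)
obs 5: x=1 → posterior Dirichlet(5/2, 15/4, 9, 7/2)
obs 6: x=1 → posterior Dirichlet(5/2, 19/4, 9, 7/2)
obs 7: x=3 → posterior Dirichlet(5/2, 19/4, 9, 9/2)
obs 8: x=0 → posterior Dirichlet(7/2, 19/4, 9, 9/2)
obs 9: x=1 → posterior Dirichlet(7/2, 23/4, 9, 9/2)

k = 4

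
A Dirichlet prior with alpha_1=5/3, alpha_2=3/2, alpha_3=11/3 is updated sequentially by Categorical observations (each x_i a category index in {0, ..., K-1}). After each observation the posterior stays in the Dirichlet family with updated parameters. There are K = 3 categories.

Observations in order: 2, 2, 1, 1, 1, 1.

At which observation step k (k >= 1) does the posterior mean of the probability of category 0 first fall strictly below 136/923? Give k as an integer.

k = 5

obs 1: x=2 → posterior Dirichlet(5/3, 3/2, 14/3)
obs 2: x=2 → posterior Dirichlet(5/3, 3/2, 17/3)
obs 3: x=1 → posterior Dirichlet(5/3, 5/2, 17/3)
obs 4: x=1 → posterior Dirichlet(5/3, 7/2, 17/3)
obs 5: x=1 → posterior Dirichlet(5/3, 9/2, 17/3)
obs 6: x=1 → posterior Dirichlet(5/3, 11/2, 17/3)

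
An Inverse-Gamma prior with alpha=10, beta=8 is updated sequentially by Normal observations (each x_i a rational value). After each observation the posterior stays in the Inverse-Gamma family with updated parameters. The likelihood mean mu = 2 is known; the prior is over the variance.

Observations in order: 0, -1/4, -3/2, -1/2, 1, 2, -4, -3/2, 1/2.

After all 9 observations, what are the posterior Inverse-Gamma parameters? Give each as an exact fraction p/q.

alpha=29/2, beta=1521/32

obs 1: x=0 → posterior Inverse-Gamma(21/2, 10)
obs 2: x=-1/4 → posterior Inverse-Gamma(11, 401/32)
obs 3: x=-3/2 → posterior Inverse-Gamma(23/2, 597/32)
obs 4: x=-1/2 → posterior Inverse-Gamma(12, 697/32)
obs 5: x=1 → posterior Inverse-Gamma(25/2, 713/32)
obs 6: x=2 → posterior Inverse-Gamma(13, 713/32)
obs 7: x=-4 → posterior Inverse-Gamma(27/2, 1289/32)
obs 8: x=-3/2 → posterior Inverse-Gamma(14, 1485/32)
obs 9: x=1/2 → posterior Inverse-Gamma(29/2, 1521/32)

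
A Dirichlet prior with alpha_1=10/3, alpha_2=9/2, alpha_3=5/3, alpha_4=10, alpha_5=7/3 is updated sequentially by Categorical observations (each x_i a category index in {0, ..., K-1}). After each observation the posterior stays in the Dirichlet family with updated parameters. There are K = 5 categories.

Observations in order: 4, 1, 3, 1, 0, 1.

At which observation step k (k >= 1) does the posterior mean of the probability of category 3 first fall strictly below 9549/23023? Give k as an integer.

obs 1: x=4 → posterior Dirichlet(10/3, 9/2, 5/3, 10, 10/3)
obs 2: x=1 → posterior Dirichlet(10/3, 11/2, 5/3, 10, 10/3)
obs 3: x=3 → posterior Dirichlet(10/3, 11/2, 5/3, 11, 10/3)
obs 4: x=1 → posterior Dirichlet(10/3, 13/2, 5/3, 11, 10/3)
obs 5: x=0 → posterior Dirichlet(13/3, 13/2, 5/3, 11, 10/3)
obs 6: x=1 → posterior Dirichlet(13/3, 15/2, 5/3, 11, 10/3)

k = 5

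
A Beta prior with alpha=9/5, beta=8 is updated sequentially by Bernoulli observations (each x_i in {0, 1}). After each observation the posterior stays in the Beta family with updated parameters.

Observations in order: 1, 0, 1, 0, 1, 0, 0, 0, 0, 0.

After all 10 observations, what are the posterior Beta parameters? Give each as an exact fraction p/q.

alpha=24/5, beta=15

obs 1: x=1 → posterior Beta(14/5, 8)
obs 2: x=0 → posterior Beta(14/5, 9)
obs 3: x=1 → posterior Beta(19/5, 9)
obs 4: x=0 → posterior Beta(19/5, 10)
obs 5: x=1 → posterior Beta(24/5, 10)
obs 6: x=0 → posterior Beta(24/5, 11)
obs 7: x=0 → posterior Beta(24/5, 12)
obs 8: x=0 → posterior Beta(24/5, 13)
obs 9: x=0 → posterior Beta(24/5, 14)
obs 10: x=0 → posterior Beta(24/5, 15)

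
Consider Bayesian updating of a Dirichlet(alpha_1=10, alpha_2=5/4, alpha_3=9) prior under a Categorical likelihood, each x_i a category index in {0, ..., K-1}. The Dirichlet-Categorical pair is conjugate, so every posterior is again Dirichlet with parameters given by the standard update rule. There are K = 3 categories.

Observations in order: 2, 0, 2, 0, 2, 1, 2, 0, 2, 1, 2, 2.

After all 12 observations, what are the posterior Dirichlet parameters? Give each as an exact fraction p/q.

alpha_1=13, alpha_2=13/4, alpha_3=16

obs 1: x=2 → posterior Dirichlet(10, 5/4, 10)
obs 2: x=0 → posterior Dirichlet(11, 5/4, 10)
obs 3: x=2 → posterior Dirichlet(11, 5/4, 11)
obs 4: x=0 → posterior Dirichlet(12, 5/4, 11)
obs 5: x=2 → posterior Dirichlet(12, 5/4, 12)
obs 6: x=1 → posterior Dirichlet(12, 9/4, 12)
obs 7: x=2 → posterior Dirichlet(12, 9/4, 13)
obs 8: x=0 → posterior Dirichlet(13, 9/4, 13)
obs 9: x=2 → posterior Dirichlet(13, 9/4, 14)
obs 10: x=1 → posterior Dirichlet(13, 13/4, 14)
obs 11: x=2 → posterior Dirichlet(13, 13/4, 15)
obs 12: x=2 → posterior Dirichlet(13, 13/4, 16)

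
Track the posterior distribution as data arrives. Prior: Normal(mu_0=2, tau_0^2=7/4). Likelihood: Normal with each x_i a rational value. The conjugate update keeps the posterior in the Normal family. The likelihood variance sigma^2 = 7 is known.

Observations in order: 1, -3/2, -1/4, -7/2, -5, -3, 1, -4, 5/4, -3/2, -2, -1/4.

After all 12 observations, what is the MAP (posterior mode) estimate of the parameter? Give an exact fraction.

obs 1: x=1 → posterior Normal(9/5, 7/5)
obs 2: x=-3/2 → posterior Normal(5/4, 7/6)
obs 3: x=-1/4 → posterior Normal(29/28, 1)
obs 4: x=-7/2 → posterior Normal(15/32, 7/8)
obs 5: x=-5 → posterior Normal(-5/36, 7/9)
obs 6: x=-3 → posterior Normal(-17/40, 7/10)
obs 7: x=1 → posterior Normal(-13/44, 7/11)
obs 8: x=-4 → posterior Normal(-29/48, 7/12)
obs 9: x=5/4 → posterior Normal(-6/13, 7/13)
obs 10: x=-3/2 → posterior Normal(-15/28, 1/2)
obs 11: x=-2 → posterior Normal(-19/30, 7/15)
obs 12: x=-1/4 → posterior Normal(-39/64, 7/16)

-39/64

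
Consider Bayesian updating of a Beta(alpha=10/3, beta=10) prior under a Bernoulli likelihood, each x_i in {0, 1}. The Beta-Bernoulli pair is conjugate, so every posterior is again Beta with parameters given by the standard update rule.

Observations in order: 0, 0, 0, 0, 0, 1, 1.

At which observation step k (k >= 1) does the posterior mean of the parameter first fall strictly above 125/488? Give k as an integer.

obs 1: x=0 → posterior Beta(10/3, 11)
obs 2: x=0 → posterior Beta(10/3, 12)
obs 3: x=0 → posterior Beta(10/3, 13)
obs 4: x=0 → posterior Beta(10/3, 14)
obs 5: x=0 → posterior Beta(10/3, 15)
obs 6: x=1 → posterior Beta(13/3, 15)
obs 7: x=1 → posterior Beta(16/3, 15)

k = 7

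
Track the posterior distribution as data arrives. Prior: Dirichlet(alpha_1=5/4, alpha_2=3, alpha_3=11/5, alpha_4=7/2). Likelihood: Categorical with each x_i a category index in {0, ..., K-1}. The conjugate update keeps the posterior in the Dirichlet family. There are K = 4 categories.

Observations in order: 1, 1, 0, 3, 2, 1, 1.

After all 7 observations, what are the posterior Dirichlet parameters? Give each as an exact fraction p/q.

alpha_1=9/4, alpha_2=7, alpha_3=16/5, alpha_4=9/2

obs 1: x=1 → posterior Dirichlet(5/4, 4, 11/5, 7/2)
obs 2: x=1 → posterior Dirichlet(5/4, 5, 11/5, 7/2)
obs 3: x=0 → posterior Dirichlet(9/4, 5, 11/5, 7/2)
obs 4: x=3 → posterior Dirichlet(9/4, 5, 11/5, 9/2)
obs 5: x=2 → posterior Dirichlet(9/4, 5, 16/5, 9/2)
obs 6: x=1 → posterior Dirichlet(9/4, 6, 16/5, 9/2)
obs 7: x=1 → posterior Dirichlet(9/4, 7, 16/5, 9/2)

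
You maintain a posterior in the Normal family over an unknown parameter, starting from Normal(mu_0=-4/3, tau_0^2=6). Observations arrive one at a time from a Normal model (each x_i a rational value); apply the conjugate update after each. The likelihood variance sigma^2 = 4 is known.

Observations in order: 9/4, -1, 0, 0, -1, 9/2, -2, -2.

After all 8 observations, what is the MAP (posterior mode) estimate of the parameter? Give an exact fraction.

obs 1: x=9/4 → posterior Normal(49/60, 12/5)
obs 2: x=-1 → posterior Normal(13/96, 3/2)
obs 3: x=0 → posterior Normal(13/132, 12/11)
obs 4: x=0 → posterior Normal(13/168, 6/7)
obs 5: x=-1 → posterior Normal(-23/204, 12/17)
obs 6: x=9/2 → posterior Normal(139/240, 3/5)
obs 7: x=-2 → posterior Normal(67/276, 12/23)
obs 8: x=-2 → posterior Normal(-5/312, 6/13)

-5/312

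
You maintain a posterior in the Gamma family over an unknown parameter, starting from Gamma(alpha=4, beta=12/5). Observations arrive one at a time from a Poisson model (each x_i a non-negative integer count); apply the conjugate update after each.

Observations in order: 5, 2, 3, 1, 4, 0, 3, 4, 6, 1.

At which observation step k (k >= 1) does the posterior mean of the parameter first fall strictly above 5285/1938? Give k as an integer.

obs 1: x=5 → posterior Gamma(9, 17/5)
obs 2: x=2 → posterior Gamma(11, 22/5)
obs 3: x=3 → posterior Gamma(14, 27/5)
obs 4: x=1 → posterior Gamma(15, 32/5)
obs 5: x=4 → posterior Gamma(19, 37/5)
obs 6: x=0 → posterior Gamma(19, 42/5)
obs 7: x=3 → posterior Gamma(22, 47/5)
obs 8: x=4 → posterior Gamma(26, 52/5)
obs 9: x=6 → posterior Gamma(32, 57/5)
obs 10: x=1 → posterior Gamma(33, 62/5)

k = 9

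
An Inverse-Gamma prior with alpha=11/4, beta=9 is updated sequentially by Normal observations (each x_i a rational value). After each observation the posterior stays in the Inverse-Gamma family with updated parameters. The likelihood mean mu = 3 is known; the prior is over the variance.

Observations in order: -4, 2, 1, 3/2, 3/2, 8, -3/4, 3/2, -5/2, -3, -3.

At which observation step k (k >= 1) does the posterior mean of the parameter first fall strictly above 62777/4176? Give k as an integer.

obs 1: x=-4 → posterior Inverse-Gamma(13/4, 67/2)
obs 2: x=2 → posterior Inverse-Gamma(15/4, 34)
obs 3: x=1 → posterior Inverse-Gamma(17/4, 36)
obs 4: x=3/2 → posterior Inverse-Gamma(19/4, 297/8)
obs 5: x=3/2 → posterior Inverse-Gamma(21/4, 153/4)
obs 6: x=8 → posterior Inverse-Gamma(23/4, 203/4)
obs 7: x=-3/4 → posterior Inverse-Gamma(25/4, 1849/32)
obs 8: x=3/2 → posterior Inverse-Gamma(27/4, 1885/32)
obs 9: x=-5/2 → posterior Inverse-Gamma(29/4, 2369/32)
obs 10: x=-3 → posterior Inverse-Gamma(31/4, 2945/32)
obs 11: x=-3 → posterior Inverse-Gamma(33/4, 3521/32)

k = 11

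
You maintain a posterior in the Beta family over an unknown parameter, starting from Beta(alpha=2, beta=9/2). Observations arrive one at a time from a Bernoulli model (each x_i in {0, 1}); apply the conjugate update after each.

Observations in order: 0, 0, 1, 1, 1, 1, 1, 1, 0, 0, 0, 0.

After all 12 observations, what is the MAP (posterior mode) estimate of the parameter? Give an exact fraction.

14/33

obs 1: x=0 → posterior Beta(2, 11/2)
obs 2: x=0 → posterior Beta(2, 13/2)
obs 3: x=1 → posterior Beta(3, 13/2)
obs 4: x=1 → posterior Beta(4, 13/2)
obs 5: x=1 → posterior Beta(5, 13/2)
obs 6: x=1 → posterior Beta(6, 13/2)
obs 7: x=1 → posterior Beta(7, 13/2)
obs 8: x=1 → posterior Beta(8, 13/2)
obs 9: x=0 → posterior Beta(8, 15/2)
obs 10: x=0 → posterior Beta(8, 17/2)
obs 11: x=0 → posterior Beta(8, 19/2)
obs 12: x=0 → posterior Beta(8, 21/2)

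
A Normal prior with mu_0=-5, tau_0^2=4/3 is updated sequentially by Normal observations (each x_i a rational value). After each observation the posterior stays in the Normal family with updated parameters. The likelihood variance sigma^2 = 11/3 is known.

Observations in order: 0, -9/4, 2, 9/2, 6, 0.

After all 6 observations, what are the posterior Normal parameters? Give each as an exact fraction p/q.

mu_0=-2/5, tau_0^2=44/105

obs 1: x=0 → posterior Normal(-11/3, 44/45)
obs 2: x=-9/4 → posterior Normal(-64/19, 44/57)
obs 3: x=2 → posterior Normal(-56/23, 44/69)
obs 4: x=9/2 → posterior Normal(-38/27, 44/81)
obs 5: x=6 → posterior Normal(-14/31, 44/93)
obs 6: x=0 → posterior Normal(-2/5, 44/105)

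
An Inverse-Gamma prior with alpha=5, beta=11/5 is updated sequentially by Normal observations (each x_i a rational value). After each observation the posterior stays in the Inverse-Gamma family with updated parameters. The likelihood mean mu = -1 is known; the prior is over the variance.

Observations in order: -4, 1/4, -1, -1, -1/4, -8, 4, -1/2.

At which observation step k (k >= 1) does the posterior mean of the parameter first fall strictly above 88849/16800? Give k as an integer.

obs 1: x=-4 → posterior Inverse-Gamma(11/2, 67/10)
obs 2: x=1/4 → posterior Inverse-Gamma(6, 1197/160)
obs 3: x=-1 → posterior Inverse-Gamma(13/2, 1197/160)
obs 4: x=-1 → posterior Inverse-Gamma(7, 1197/160)
obs 5: x=-1/4 → posterior Inverse-Gamma(15/2, 621/80)
obs 6: x=-8 → posterior Inverse-Gamma(8, 2581/80)
obs 7: x=4 → posterior Inverse-Gamma(17/2, 3581/80)
obs 8: x=-1/2 → posterior Inverse-Gamma(9, 3591/80)

k = 7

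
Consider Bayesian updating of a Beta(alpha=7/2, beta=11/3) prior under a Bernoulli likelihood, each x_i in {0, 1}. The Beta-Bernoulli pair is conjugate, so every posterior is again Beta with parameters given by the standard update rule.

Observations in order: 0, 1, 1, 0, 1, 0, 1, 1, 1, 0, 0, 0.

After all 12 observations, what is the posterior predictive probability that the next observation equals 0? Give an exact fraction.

obs 1: x=0 → posterior Beta(7/2, 14/3)
obs 2: x=1 → posterior Beta(9/2, 14/3)
obs 3: x=1 → posterior Beta(11/2, 14/3)
obs 4: x=0 → posterior Beta(11/2, 17/3)
obs 5: x=1 → posterior Beta(13/2, 17/3)
obs 6: x=0 → posterior Beta(13/2, 20/3)
obs 7: x=1 → posterior Beta(15/2, 20/3)
obs 8: x=1 → posterior Beta(17/2, 20/3)
obs 9: x=1 → posterior Beta(19/2, 20/3)
obs 10: x=0 → posterior Beta(19/2, 23/3)
obs 11: x=0 → posterior Beta(19/2, 26/3)
obs 12: x=0 → posterior Beta(19/2, 29/3)

58/115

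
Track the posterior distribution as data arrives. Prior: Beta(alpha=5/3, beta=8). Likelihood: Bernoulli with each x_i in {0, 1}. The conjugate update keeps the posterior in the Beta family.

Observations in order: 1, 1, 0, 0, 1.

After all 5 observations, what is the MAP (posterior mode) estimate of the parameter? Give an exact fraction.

obs 1: x=1 → posterior Beta(8/3, 8)
obs 2: x=1 → posterior Beta(11/3, 8)
obs 3: x=0 → posterior Beta(11/3, 9)
obs 4: x=0 → posterior Beta(11/3, 10)
obs 5: x=1 → posterior Beta(14/3, 10)

11/38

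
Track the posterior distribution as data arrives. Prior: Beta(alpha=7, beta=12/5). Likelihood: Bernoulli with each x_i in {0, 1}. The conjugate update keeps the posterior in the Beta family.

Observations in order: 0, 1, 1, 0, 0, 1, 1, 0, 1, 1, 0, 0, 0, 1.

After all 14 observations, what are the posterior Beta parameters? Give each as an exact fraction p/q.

obs 1: x=0 → posterior Beta(7, 17/5)
obs 2: x=1 → posterior Beta(8, 17/5)
obs 3: x=1 → posterior Beta(9, 17/5)
obs 4: x=0 → posterior Beta(9, 22/5)
obs 5: x=0 → posterior Beta(9, 27/5)
obs 6: x=1 → posterior Beta(10, 27/5)
obs 7: x=1 → posterior Beta(11, 27/5)
obs 8: x=0 → posterior Beta(11, 32/5)
obs 9: x=1 → posterior Beta(12, 32/5)
obs 10: x=1 → posterior Beta(13, 32/5)
obs 11: x=0 → posterior Beta(13, 37/5)
obs 12: x=0 → posterior Beta(13, 42/5)
obs 13: x=0 → posterior Beta(13, 47/5)
obs 14: x=1 → posterior Beta(14, 47/5)

alpha=14, beta=47/5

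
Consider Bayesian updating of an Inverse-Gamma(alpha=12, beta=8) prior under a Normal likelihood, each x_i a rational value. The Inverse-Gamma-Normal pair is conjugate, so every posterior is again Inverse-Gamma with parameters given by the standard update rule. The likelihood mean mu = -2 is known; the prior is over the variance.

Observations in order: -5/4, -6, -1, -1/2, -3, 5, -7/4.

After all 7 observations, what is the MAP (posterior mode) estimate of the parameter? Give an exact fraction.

229/88

obs 1: x=-5/4 → posterior Inverse-Gamma(25/2, 265/32)
obs 2: x=-6 → posterior Inverse-Gamma(13, 521/32)
obs 3: x=-1 → posterior Inverse-Gamma(27/2, 537/32)
obs 4: x=-1/2 → posterior Inverse-Gamma(14, 573/32)
obs 5: x=-3 → posterior Inverse-Gamma(29/2, 589/32)
obs 6: x=5 → posterior Inverse-Gamma(15, 1373/32)
obs 7: x=-7/4 → posterior Inverse-Gamma(31/2, 687/16)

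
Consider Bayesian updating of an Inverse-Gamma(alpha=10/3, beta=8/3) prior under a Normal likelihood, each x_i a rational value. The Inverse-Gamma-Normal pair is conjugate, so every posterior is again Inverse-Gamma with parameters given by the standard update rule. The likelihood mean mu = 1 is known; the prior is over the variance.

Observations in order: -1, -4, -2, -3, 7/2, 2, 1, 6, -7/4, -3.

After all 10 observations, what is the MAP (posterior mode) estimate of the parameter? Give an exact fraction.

obs 1: x=-1 → posterior Inverse-Gamma(23/6, 14/3)
obs 2: x=-4 → posterior Inverse-Gamma(13/3, 103/6)
obs 3: x=-2 → posterior Inverse-Gamma(29/6, 65/3)
obs 4: x=-3 → posterior Inverse-Gamma(16/3, 89/3)
obs 5: x=7/2 → posterior Inverse-Gamma(35/6, 787/24)
obs 6: x=2 → posterior Inverse-Gamma(19/3, 799/24)
obs 7: x=1 → posterior Inverse-Gamma(41/6, 799/24)
obs 8: x=6 → posterior Inverse-Gamma(22/3, 1099/24)
obs 9: x=-7/4 → posterior Inverse-Gamma(47/6, 4759/96)
obs 10: x=-3 → posterior Inverse-Gamma(25/3, 5527/96)

5527/896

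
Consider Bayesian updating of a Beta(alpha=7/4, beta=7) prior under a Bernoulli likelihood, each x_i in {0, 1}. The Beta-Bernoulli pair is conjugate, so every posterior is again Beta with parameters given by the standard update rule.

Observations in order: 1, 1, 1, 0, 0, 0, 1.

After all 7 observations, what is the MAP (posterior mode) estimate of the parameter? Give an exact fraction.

19/55

obs 1: x=1 → posterior Beta(11/4, 7)
obs 2: x=1 → posterior Beta(15/4, 7)
obs 3: x=1 → posterior Beta(19/4, 7)
obs 4: x=0 → posterior Beta(19/4, 8)
obs 5: x=0 → posterior Beta(19/4, 9)
obs 6: x=0 → posterior Beta(19/4, 10)
obs 7: x=1 → posterior Beta(23/4, 10)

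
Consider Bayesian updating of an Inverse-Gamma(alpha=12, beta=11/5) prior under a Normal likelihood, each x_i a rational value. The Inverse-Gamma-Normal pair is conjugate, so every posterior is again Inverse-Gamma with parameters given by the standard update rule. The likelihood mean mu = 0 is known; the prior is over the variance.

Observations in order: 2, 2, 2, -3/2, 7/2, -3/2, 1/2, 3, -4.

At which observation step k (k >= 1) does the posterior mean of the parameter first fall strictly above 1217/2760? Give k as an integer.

k = 2

obs 1: x=2 → posterior Inverse-Gamma(25/2, 21/5)
obs 2: x=2 → posterior Inverse-Gamma(13, 31/5)
obs 3: x=2 → posterior Inverse-Gamma(27/2, 41/5)
obs 4: x=-3/2 → posterior Inverse-Gamma(14, 373/40)
obs 5: x=7/2 → posterior Inverse-Gamma(29/2, 309/20)
obs 6: x=-3/2 → posterior Inverse-Gamma(15, 663/40)
obs 7: x=1/2 → posterior Inverse-Gamma(31/2, 167/10)
obs 8: x=3 → posterior Inverse-Gamma(16, 106/5)
obs 9: x=-4 → posterior Inverse-Gamma(33/2, 146/5)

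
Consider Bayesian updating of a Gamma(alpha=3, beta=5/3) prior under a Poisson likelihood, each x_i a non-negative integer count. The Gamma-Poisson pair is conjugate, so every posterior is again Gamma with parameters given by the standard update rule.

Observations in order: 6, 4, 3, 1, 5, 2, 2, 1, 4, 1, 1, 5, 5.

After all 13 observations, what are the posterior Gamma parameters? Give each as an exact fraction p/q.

obs 1: x=6 → posterior Gamma(9, 8/3)
obs 2: x=4 → posterior Gamma(13, 11/3)
obs 3: x=3 → posterior Gamma(16, 14/3)
obs 4: x=1 → posterior Gamma(17, 17/3)
obs 5: x=5 → posterior Gamma(22, 20/3)
obs 6: x=2 → posterior Gamma(24, 23/3)
obs 7: x=2 → posterior Gamma(26, 26/3)
obs 8: x=1 → posterior Gamma(27, 29/3)
obs 9: x=4 → posterior Gamma(31, 32/3)
obs 10: x=1 → posterior Gamma(32, 35/3)
obs 11: x=1 → posterior Gamma(33, 38/3)
obs 12: x=5 → posterior Gamma(38, 41/3)
obs 13: x=5 → posterior Gamma(43, 44/3)

alpha=43, beta=44/3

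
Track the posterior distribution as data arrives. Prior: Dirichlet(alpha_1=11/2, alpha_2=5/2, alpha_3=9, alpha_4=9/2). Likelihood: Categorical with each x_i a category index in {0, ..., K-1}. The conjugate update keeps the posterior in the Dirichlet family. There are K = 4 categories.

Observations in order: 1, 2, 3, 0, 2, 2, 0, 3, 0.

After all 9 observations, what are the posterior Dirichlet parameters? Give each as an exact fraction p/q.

alpha_1=17/2, alpha_2=7/2, alpha_3=12, alpha_4=13/2

obs 1: x=1 → posterior Dirichlet(11/2, 7/2, 9, 9/2)
obs 2: x=2 → posterior Dirichlet(11/2, 7/2, 10, 9/2)
obs 3: x=3 → posterior Dirichlet(11/2, 7/2, 10, 11/2)
obs 4: x=0 → posterior Dirichlet(13/2, 7/2, 10, 11/2)
obs 5: x=2 → posterior Dirichlet(13/2, 7/2, 11, 11/2)
obs 6: x=2 → posterior Dirichlet(13/2, 7/2, 12, 11/2)
obs 7: x=0 → posterior Dirichlet(15/2, 7/2, 12, 11/2)
obs 8: x=3 → posterior Dirichlet(15/2, 7/2, 12, 13/2)
obs 9: x=0 → posterior Dirichlet(17/2, 7/2, 12, 13/2)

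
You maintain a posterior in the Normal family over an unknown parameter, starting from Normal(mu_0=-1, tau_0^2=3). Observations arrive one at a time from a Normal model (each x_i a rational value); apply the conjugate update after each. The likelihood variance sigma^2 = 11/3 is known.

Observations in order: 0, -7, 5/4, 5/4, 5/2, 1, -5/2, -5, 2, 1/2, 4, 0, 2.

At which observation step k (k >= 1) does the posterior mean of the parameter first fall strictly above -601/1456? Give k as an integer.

k = 6

obs 1: x=0 → posterior Normal(-11/20, 33/20)
obs 2: x=-7 → posterior Normal(-74/29, 33/29)
obs 3: x=5/4 → posterior Normal(-251/152, 33/38)
obs 4: x=5/4 → posterior Normal(-103/94, 33/47)
obs 5: x=5/2 → posterior Normal(-29/56, 33/56)
obs 6: x=1 → posterior Normal(-4/13, 33/65)
obs 7: x=-5/2 → posterior Normal(-85/148, 33/74)
obs 8: x=-5 → posterior Normal(-175/166, 33/83)
obs 9: x=2 → posterior Normal(-139/184, 33/92)
obs 10: x=1/2 → posterior Normal(-65/101, 33/101)
obs 11: x=4 → posterior Normal(-29/110, 3/10)
obs 12: x=0 → posterior Normal(-29/119, 33/119)
obs 13: x=2 → posterior Normal(-11/128, 33/128)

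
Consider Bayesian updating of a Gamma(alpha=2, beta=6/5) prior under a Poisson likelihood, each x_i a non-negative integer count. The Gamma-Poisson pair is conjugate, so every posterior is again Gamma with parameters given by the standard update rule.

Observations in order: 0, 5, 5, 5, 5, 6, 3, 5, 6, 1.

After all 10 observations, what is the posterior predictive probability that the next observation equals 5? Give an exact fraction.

obs 1: x=0 → posterior Gamma(2, 11/5)
obs 2: x=5 → posterior Gamma(7, 16/5)
obs 3: x=5 → posterior Gamma(12, 21/5)
obs 4: x=5 → posterior Gamma(17, 26/5)
obs 5: x=5 → posterior Gamma(22, 31/5)
obs 6: x=6 → posterior Gamma(28, 36/5)
obs 7: x=3 → posterior Gamma(31, 41/5)
obs 8: x=5 → posterior Gamma(36, 46/5)
obs 9: x=6 → posterior Gamma(42, 51/5)
obs 10: x=1 → posterior Gamma(43, 56/5)

7124317606782171124637173938438306466102298055958357274166043181516245930554163200000/49640035169093488898308753218227937133215876539868870610277524712635546050501279199681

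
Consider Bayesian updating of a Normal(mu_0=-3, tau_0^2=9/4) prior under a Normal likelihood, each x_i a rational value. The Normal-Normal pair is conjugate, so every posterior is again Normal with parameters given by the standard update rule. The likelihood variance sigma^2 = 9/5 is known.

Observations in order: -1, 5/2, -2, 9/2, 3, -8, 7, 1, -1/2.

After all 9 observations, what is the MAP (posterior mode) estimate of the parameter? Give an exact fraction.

obs 1: x=-1 → posterior Normal(-17/9, 1)
obs 2: x=5/2 → posterior Normal(-9/28, 9/14)
obs 3: x=-2 → posterior Normal(-29/38, 9/19)
obs 4: x=9/2 → posterior Normal(1/3, 3/8)
obs 5: x=3 → posterior Normal(23/29, 9/29)
obs 6: x=-8 → posterior Normal(-1/2, 9/34)
obs 7: x=7 → posterior Normal(6/13, 3/13)
obs 8: x=1 → posterior Normal(23/44, 9/44)
obs 9: x=-1/2 → posterior Normal(41/98, 9/49)

41/98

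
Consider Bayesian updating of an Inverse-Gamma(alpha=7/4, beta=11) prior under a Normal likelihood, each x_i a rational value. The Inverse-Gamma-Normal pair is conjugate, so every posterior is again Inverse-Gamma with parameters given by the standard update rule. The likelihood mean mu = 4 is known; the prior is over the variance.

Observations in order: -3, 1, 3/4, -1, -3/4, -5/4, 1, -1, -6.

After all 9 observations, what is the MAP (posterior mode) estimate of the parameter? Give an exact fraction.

obs 1: x=-3 → posterior Inverse-Gamma(9/4, 71/2)
obs 2: x=1 → posterior Inverse-Gamma(11/4, 40)
obs 3: x=3/4 → posterior Inverse-Gamma(13/4, 1449/32)
obs 4: x=-1 → posterior Inverse-Gamma(15/4, 1849/32)
obs 5: x=-3/4 → posterior Inverse-Gamma(17/4, 1105/16)
obs 6: x=-5/4 → posterior Inverse-Gamma(19/4, 2651/32)
obs 7: x=1 → posterior Inverse-Gamma(21/4, 2795/32)
obs 8: x=-1 → posterior Inverse-Gamma(23/4, 3195/32)
obs 9: x=-6 → posterior Inverse-Gamma(25/4, 4795/32)

4795/232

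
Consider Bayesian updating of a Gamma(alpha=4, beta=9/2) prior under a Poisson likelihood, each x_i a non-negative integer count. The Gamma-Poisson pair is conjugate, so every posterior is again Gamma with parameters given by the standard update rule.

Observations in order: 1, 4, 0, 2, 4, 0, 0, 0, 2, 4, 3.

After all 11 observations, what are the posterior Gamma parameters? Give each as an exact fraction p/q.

alpha=24, beta=31/2

obs 1: x=1 → posterior Gamma(5, 11/2)
obs 2: x=4 → posterior Gamma(9, 13/2)
obs 3: x=0 → posterior Gamma(9, 15/2)
obs 4: x=2 → posterior Gamma(11, 17/2)
obs 5: x=4 → posterior Gamma(15, 19/2)
obs 6: x=0 → posterior Gamma(15, 21/2)
obs 7: x=0 → posterior Gamma(15, 23/2)
obs 8: x=0 → posterior Gamma(15, 25/2)
obs 9: x=2 → posterior Gamma(17, 27/2)
obs 10: x=4 → posterior Gamma(21, 29/2)
obs 11: x=3 → posterior Gamma(24, 31/2)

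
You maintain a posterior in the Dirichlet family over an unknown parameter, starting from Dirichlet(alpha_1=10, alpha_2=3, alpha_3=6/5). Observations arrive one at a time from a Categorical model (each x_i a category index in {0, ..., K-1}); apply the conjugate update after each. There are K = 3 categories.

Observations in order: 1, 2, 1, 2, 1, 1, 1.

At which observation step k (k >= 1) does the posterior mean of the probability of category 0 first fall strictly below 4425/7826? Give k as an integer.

obs 1: x=1 → posterior Dirichlet(10, 4, 6/5)
obs 2: x=2 → posterior Dirichlet(10, 4, 11/5)
obs 3: x=1 → posterior Dirichlet(10, 5, 11/5)
obs 4: x=2 → posterior Dirichlet(10, 5, 16/5)
obs 5: x=1 → posterior Dirichlet(10, 6, 16/5)
obs 6: x=1 → posterior Dirichlet(10, 7, 16/5)
obs 7: x=1 → posterior Dirichlet(10, 8, 16/5)

k = 4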